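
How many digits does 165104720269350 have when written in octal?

16

165104720269350 in base 8 is 4542456014750046, which has 16 digits.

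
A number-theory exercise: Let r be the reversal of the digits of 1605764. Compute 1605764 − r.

-3069297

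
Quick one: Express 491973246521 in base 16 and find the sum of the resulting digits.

86

491973246521 in base 16 is 728BE3FE39.
Digit sum: 7+2+8+11+14+3+15+14+3+9 = 86.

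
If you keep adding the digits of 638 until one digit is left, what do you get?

6+3+8 = 17
1+7 = 8

8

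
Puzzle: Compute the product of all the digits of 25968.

4320

2×5×9×6×8 = 4320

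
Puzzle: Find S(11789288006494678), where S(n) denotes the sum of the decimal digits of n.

88

1+1+7+8+9+2+8+8+0+0+6+4+9+4+6+7+8 = 88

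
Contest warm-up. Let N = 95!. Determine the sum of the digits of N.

585

95! = 10329978488239059262599702099394727095397746340117372869212250571234293987594703124871765375385424468563282236864226607350415360000000000000000000000
Sum of its 149 digits: 585.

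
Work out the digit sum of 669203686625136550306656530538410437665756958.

205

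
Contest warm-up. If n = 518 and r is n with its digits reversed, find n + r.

1333

Reverse of 518 is 815.
518 + 815 = 1333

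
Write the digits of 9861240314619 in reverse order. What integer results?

Reversing 9861240314619 gives 9164130421689.

9164130421689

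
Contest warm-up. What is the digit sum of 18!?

18! = 6402373705728000
Sum of its 16 digits: 54.

54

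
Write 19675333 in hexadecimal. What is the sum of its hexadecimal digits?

43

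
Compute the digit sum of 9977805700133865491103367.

112

9+9+7+7+8+0+5+7+0+0+1+3+3+8+6+5+4+9+1+1+0+3+3+6+7 = 112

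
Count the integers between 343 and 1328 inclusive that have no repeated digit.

602

The integers in [343, 1328] that have no repeated digit: 345, 346, 347, 348, 349, 350, …, 1327, 1328.
602 qualify.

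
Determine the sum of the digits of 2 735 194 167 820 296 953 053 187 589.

135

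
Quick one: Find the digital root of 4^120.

The digital root of n equals n mod 9 (or 9 when 9 | n), so we need 4^120 mod 9.
4^120 ≡ 1 (mod 9), so the digital root is 1.

1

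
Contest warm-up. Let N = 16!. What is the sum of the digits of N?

16! = 20922789888000
Sum of its 14 digits: 63.

63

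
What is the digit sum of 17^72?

379

17^72 = 39113109086909429677722020301913236473480554918622319095658263304421436792355981439762561
Sum of its 89 digits: 379.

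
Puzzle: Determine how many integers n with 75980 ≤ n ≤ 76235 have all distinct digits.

106

The integers in [75980, 76235] that have all distinct digits: 75980, 75981, 75982, 75983, 75984, 75986, …, 76234, 76235.
106 qualify.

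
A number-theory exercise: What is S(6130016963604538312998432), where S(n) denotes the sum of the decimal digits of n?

6+1+3+0+0+1+6+9+6+3+6+0+4+5+3+8+3+1+2+9+9+8+4+3+2 = 102

102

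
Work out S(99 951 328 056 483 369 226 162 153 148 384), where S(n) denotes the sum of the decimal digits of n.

146

9+9+9+5+1+3+2+8+0+5+6+4+8+3+3+6+9+2+2+6+1+6+2+1+5+3+1+4+8+3+8+4 = 146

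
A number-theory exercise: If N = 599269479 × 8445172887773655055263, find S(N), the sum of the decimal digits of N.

599269479 × 8445172887773655055263 = 5060934356521043734893174217977
Sum of its 31 digits: 135.

135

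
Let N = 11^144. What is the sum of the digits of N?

640

11^144 = 913159544478677256624792705263592122009444942015559716843942339189187563690434190835105465650390274235355052140570781540248753424967119145326441935041
Sum of its 150 digits: 640.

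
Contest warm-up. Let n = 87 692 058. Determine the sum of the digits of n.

45

8+7+6+9+2+0+5+8 = 45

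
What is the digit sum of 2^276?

361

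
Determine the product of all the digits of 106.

0

1×0×6 = 0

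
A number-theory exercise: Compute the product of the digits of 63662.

1296

6×3×6×6×2 = 1296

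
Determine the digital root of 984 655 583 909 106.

6

9+8+4+6+5+5+5+8+3+9+0+9+1+0+6 = 78
7+8 = 15
1+5 = 6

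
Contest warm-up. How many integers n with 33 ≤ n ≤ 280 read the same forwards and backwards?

The integers in [33, 280] that read the same forwards and backwards: 33, 44, 55, 66, 77, 88, …, 262, 272.
25 qualify.

25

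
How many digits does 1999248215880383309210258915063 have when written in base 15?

26

1999248215880383309210258915063 in base 15 is 7DB65C575A269A9AA4641670C8, which has 26 digits.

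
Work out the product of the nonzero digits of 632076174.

42336

6×3×2×7×6×1×7×4 = 42336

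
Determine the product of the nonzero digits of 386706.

6048

3×8×6×7×6 = 6048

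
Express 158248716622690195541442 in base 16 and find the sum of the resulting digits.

132

158248716622690195541442 in base 16 is 2182AE1C32B3C6B70DC2.
Digit sum: 2+1+8+2+10+14+1+12+3+2+11+3+12+6+11+7+0+13+12+2 = 132.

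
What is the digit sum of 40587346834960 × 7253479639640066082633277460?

194

40587346834960 × 7253479639640066082633277460 = 294399493894392037472570999738502508001600
Sum of its 42 digits: 194.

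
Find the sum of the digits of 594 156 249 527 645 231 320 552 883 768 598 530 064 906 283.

205

5+9+4+1+5+6+2+4+9+5+2+7+6+4+5+2+3+1+3+2+0+5+5+2+8+8+3+7+6+8+5+9+8+5+3+0+0+6+4+9+0+6+2+8+3 = 205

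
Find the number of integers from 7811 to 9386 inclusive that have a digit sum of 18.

103

The integers in [7811, 9386] that have a digit sum of 18: 7812, 7821, 7830, 7902, 7911, 7920, …, 9351, 9360.
103 qualify.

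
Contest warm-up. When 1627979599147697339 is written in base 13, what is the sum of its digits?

95

1627979599147697339 in base 13 is 25A6115B6215A847B.
Digit sum: 2+5+10+6+1+1+5+11+6+2+1+5+10+8+4+7+11 = 95.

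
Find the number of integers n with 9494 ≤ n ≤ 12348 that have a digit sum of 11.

147

The integers in [9494, 12348] that have a digit sum of 11: 10019, 10028, 10037, 10046, 10055, 10064, …, 12332, 12341.
147 qualify.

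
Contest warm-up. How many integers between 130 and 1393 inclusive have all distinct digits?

795

The integers in [130, 1393] that have all distinct digits: 130, 132, 134, 135, 136, 137, …, 1390, 1392.
795 qualify.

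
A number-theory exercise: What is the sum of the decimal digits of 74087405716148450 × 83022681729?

74087405716148450 × 83022681729 = 6150935104899088080066670050
Sum of its 28 digits: 114.

114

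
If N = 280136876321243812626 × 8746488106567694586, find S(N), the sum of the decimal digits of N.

280136876321243812626 × 8746488106567694586 = 2450213856954784230285923335569778642836
Sum of its 40 digits: 189.

189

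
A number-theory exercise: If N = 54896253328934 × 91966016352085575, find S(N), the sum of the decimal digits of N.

54896253328934 × 91966016352085575 = 5048589731316976425607391527050
Sum of its 31 digits: 138.

138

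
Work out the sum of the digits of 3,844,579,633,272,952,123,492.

100

3+8+4+4+5+7+9+6+3+3+2+7+2+9+5+2+1+2+3+4+9+2 = 100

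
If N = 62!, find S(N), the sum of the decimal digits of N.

62! = 31469973260387937525653122354950764088012280797258232192163168247821107200000000000000
Sum of its 86 digits: 306.

306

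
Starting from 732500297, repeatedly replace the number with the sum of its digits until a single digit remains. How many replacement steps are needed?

732500297 → 35 → 8 (2 steps)

2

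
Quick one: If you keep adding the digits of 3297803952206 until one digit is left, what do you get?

2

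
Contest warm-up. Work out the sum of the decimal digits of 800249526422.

8+0+0+2+4+9+5+2+6+4+2+2 = 44

44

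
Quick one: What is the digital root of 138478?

1+3+8+4+7+8 = 31
3+1 = 4

4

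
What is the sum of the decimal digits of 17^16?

109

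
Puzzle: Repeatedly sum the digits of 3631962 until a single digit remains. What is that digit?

3

3+6+3+1+9+6+2 = 30
3+0 = 3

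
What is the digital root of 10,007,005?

4

1+0+0+0+7+0+0+5 = 13
1+3 = 4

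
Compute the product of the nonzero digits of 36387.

3×6×3×8×7 = 3024

3024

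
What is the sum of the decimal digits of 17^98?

577

17^98 = 3837022051144580073723569951124896077633277396712385897587438897158780555368050857136417627183408628336499832190548088609
Sum of its 121 digits: 577.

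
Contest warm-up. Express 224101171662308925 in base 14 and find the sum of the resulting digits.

101

224101171662308925 in base 14 is 1624B7C820B1BC85.
Digit sum: 1+6+2+4+11+7+12+8+2+0+11+1+11+12+8+5 = 101.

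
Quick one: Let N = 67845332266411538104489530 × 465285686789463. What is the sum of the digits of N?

67845332266411538104489530 × 465285686789463 = 31567462019036606812300602752452197822390
Sum of its 41 digits: 153.

153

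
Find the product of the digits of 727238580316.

0

7×2×7×2×3×8×5×8×0×3×1×6 = 0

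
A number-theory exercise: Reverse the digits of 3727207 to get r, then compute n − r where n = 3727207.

Reverse of 3727207 is 7027273.
3727207 − 7027273 = -3300066

-3300066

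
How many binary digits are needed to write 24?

5

24 in base 2 is 11000, which has 5 digits.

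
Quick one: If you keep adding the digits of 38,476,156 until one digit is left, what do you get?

4

3+8+4+7+6+1+5+6 = 40
4+0 = 4
(Equivalently, 38,476,156 mod 9 = 4.)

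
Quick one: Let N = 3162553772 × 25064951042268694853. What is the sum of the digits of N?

3162553772 × 25064951042268694853 = 79269255463722192344872135516
Sum of its 29 digits: 130.

130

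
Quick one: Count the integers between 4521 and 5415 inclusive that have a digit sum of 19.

The integers in [4521, 5415] that have a digit sum of 19: 4528, 4537, 4546, 4555, 4564, 4573, …, 5383, 5392.
68 qualify.

68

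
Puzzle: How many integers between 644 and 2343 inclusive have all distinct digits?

884

The integers in [644, 2343] that have all distinct digits: 645, 647, 648, 649, 650, 651, …, 2340, 2341.
884 qualify.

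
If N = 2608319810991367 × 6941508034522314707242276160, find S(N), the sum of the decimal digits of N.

191

2608319810991367 × 6941508034522314707242276160 = 18105672924600299333614662941993383189910720
Sum of its 44 digits: 191.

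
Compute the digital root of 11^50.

The digital root of n equals n mod 9 (or 9 when 9 | n), so we need 11^50 mod 9.
11^50 ≡ 4 (mod 9), so the digital root is 4.

4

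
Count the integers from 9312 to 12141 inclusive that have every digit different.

706

The integers in [9312, 12141] that have every digit different: 9312, 9314, 9315, 9316, 9317, 9318, …, 12097, 12098.
706 qualify.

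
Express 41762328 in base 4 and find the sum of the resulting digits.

41762328 in base 4 is 2133103320120.
Digit sum: 2+1+3+3+1+0+3+3+2+0+1+2+0 = 21.

21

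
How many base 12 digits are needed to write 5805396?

7

5805396 in base 12 is 1B3B730, which has 7 digits.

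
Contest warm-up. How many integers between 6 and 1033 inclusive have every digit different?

741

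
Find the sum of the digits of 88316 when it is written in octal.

25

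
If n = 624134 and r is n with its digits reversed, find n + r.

1055560

Reverse of 624134 is 431426.
624134 + 431426 = 1055560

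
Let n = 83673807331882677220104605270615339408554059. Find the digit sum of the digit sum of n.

12

First digit sum: 183.
1+8+3 = 12.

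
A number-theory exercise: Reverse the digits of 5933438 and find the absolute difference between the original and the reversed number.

2409957

Reverse of 5933438 is 8343395.
|5933438 − 8343395| = 2409957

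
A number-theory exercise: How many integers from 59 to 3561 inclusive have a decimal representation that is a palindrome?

The integers in [59, 3561] that have a decimal representation that is a palindrome: 66, 77, 88, 99, 101, 111, …, 3443, 3553.
120 qualify.

120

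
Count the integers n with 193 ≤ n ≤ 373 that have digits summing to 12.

17

The integers in [193, 373] that have digits summing to 12: 219, 228, 237, 246, 255, 264, …, 363, 372.
17 qualify.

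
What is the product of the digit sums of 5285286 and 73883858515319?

2664

S(5285286) = 5+2+8+5+2+8+6 = 36.
S(73883858515319) = 7+3+8+8+3+8+5+8+5+1+5+3+1+9 = 74.
36 · 74 = 2664.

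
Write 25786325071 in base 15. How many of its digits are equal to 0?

25786325071 in base 15 is A0DC47931.
The digit 0 appears 1 time.

1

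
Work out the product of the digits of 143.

12

1×4×3 = 12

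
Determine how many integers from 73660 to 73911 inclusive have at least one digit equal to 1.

45

The integers in [73660, 73911] that have at least one digit equal to 1: 73661, 73671, 73681, 73691, 73701, 73710, …, 73910, 73911.
45 qualify.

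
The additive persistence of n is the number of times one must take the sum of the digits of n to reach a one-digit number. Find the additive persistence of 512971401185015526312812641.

3

512971401185015526312812641 → 91 → 10 → 1 (3 steps)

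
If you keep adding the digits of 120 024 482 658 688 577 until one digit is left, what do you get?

2

1+2+0+0+2+4+4+8+2+6+5+8+6+8+8+5+7+7 = 83
8+3 = 11
1+1 = 2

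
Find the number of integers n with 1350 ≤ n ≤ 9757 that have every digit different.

4332

The integers in [1350, 9757] that have every digit different: 1350, 1352, 1354, 1356, 1357, 1358, …, 9754, 9756.
4332 qualify.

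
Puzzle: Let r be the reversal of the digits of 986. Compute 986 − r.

Reverse of 986 is 689.
986 − 689 = 297

297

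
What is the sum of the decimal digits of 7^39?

136

7^39 = 909543680129861140820205019889143
Sum of its 33 digits: 136.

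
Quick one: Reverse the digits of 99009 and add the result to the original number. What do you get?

Reverse of 99009 is 90099.
99009 + 90099 = 189108

189108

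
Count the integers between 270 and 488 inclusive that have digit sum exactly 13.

21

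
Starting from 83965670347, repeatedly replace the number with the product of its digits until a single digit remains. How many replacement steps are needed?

1

83965670347 → 0 (1 step)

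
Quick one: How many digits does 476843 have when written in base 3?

476843 in base 3 is 220020002212, which has 12 digits.

12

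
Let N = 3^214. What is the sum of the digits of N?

3^214 = 1270423474759653869629541561076150845955791897804153619017016830174265472113710400894469189601786418969
Sum of its 103 digits: 468.

468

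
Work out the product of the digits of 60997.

6×0×9×9×7 = 0

0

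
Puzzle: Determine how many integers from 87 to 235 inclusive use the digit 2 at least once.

The integers in [87, 235] that use the digit 2 at least once: 92, 102, 112, 120, 121, 122, …, 234, 235.
56 qualify.

56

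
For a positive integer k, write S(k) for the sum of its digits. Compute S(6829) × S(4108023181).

S(6829) = 6+8+2+9 = 25.
S(4108023181) = 4+1+0+8+0+2+3+1+8+1 = 28.
25 · 28 = 700.

700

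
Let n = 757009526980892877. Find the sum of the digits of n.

7+5+7+0+0+9+5+2+6+9+8+0+8+9+2+8+7+7 = 99

99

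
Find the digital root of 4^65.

The digital root of n equals n mod 9 (or 9 when 9 | n), so we need 4^65 mod 9.
4^65 ≡ 7 (mod 9), so the digital root is 7.

7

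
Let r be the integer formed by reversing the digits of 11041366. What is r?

Reversing 11041366 gives 66314011.

66314011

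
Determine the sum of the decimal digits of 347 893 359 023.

56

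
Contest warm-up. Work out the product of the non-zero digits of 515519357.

118125

5×1×5×5×1×9×3×5×7 = 118125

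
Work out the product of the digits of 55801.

5×5×8×0×1 = 0

0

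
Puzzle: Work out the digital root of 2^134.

The digital root of n equals n mod 9 (or 9 when 9 | n), so we need 2^134 mod 9.
2^134 ≡ 4 (mod 9), so the digital root is 4.

4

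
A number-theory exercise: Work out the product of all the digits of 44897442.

258048

4×4×8×9×7×4×4×2 = 258048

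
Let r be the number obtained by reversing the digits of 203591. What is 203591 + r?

398893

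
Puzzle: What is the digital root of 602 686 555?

7

6+0+2+6+8+6+5+5+5 = 43
4+3 = 7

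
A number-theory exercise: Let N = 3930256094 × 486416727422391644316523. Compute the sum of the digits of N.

149

3930256094 × 486416727422391644316523 = 1911742307175391672129694985641162
Sum of its 34 digits: 149.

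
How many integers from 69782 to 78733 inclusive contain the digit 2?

3164

The integers in [69782, 78733] that contain the digit 2: 69782, 69792, 69802, 69812, 69820, 69821, …, 78729, 78732.
3164 qualify.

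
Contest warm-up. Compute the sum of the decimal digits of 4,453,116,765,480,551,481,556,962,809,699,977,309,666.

205

4+4+5+3+1+1+6+7+6+5+4+8+0+5+5+1+4+8+1+5+5+6+9+6+2+8+0+9+6+9+9+9+7+7+3+0+9+6+6+6 = 205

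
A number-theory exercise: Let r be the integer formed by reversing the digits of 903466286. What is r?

682664309

Reversing 903466286 gives 682664309.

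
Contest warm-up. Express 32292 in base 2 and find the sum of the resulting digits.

8

32292 in base 2 is 111111000100100.
Digit sum: 1+1+1+1+1+1+0+0+0+1+0+0+1+0+0 = 8.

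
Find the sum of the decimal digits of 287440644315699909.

90

2+8+7+4+4+0+6+4+4+3+1+5+6+9+9+9+0+9 = 90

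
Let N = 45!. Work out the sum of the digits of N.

45! = 119622220865480194561963161495657715064383733760000000000
Sum of its 57 digits: 207.

207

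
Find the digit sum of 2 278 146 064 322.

47

2+2+7+8+1+4+6+0+6+4+3+2+2 = 47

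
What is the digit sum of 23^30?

23^30 = 71094348791151363024389554286420996798449
Sum of its 41 digits: 199.

199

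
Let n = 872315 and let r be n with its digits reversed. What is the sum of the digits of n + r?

Reversal of 872315 is 513278; 872315 + 513278 = 1385593.
Digit sum of 1385593: 1+3+8+5+5+9+3 = 34.

34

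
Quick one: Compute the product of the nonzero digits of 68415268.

6×8×4×1×5×2×6×8 = 92160

92160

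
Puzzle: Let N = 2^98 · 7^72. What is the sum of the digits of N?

400

2^98 · 7^72 = 2228427227266864739952774751059210674404200339635366023498729451369204956807259957330182144
Sum of its 91 digits: 400.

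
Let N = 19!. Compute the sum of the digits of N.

45

19! = 121645100408832000
Sum of its 18 digits: 45.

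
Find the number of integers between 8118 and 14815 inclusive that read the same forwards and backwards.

The integers in [8118, 14815] that read the same forwards and backwards: 8118, 8228, 8338, 8448, 8558, 8668, …, 14641, 14741.
67 qualify.

67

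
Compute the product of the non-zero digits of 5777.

5×7×7×7 = 1715

1715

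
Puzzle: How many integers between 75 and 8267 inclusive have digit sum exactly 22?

405

The integers in [75, 8267] that have digit sum exactly 22: 499, 589, 598, 679, 688, 697, …, 8257, 8266.
405 qualify.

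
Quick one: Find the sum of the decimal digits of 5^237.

818

5^237 = 4527839539413356183754559645443895890341265599069569094791307444967750659296422557369765725980479049726976219648438914827941366436636627668121946044266223907470703125
Sum of its 166 digits: 818.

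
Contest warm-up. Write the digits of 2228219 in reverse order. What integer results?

9128222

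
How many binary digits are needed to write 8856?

14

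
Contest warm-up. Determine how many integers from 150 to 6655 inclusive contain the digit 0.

The integers in [150, 6655] that contain the digit 0: 150, 160, 170, 180, 190, 200, …, 6640, 6650.
1722 qualify.

1722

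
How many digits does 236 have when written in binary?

8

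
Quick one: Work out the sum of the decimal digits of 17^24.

109

17^24 = 339448671314611904643504117121
Sum of its 30 digits: 109.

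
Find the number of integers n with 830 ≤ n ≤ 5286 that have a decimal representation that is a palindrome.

60

The integers in [830, 5286] that have a decimal representation that is a palindrome: 838, 848, 858, 868, 878, 888, …, 5115, 5225.
60 qualify.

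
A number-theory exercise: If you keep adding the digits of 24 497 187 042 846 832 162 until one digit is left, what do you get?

2+4+4+9+7+1+8+7+0+4+2+8+4+6+8+3+2+1+6+2 = 88
8+8 = 16
1+6 = 7

7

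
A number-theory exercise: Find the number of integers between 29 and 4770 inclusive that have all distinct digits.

2602

The integers in [29, 4770] that have all distinct digits: 29, 30, 31, 32, 34, 35, …, 4768, 4769.
2602 qualify.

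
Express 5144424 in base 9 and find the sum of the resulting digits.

5144424 in base 9 is 10610736.
Digit sum: 1+0+6+1+0+7+3+6 = 24.

24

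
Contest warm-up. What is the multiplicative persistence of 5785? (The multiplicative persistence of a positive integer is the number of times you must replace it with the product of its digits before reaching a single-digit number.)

2

5785 → 1400 → 0 (2 steps)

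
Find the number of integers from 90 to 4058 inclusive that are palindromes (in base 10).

The integers in [90, 4058] that are palindromes (in base 10): 99, 101, 111, 121, 131, 141, …, 3993, 4004.
122 qualify.

122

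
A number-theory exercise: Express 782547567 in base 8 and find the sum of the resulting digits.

782547567 in base 8 is 5651135157.
Digit sum: 5+6+5+1+1+3+5+1+5+7 = 39.

39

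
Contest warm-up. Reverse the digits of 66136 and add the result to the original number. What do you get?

Reverse of 66136 is 63166.
66136 + 63166 = 129302

129302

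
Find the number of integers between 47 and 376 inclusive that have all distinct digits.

246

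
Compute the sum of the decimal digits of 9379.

9+3+7+9 = 28

28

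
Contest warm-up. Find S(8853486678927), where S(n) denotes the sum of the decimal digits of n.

81

8+8+5+3+4+8+6+6+7+8+9+2+7 = 81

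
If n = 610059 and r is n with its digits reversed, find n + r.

1560075

Reverse of 610059 is 950016.
610059 + 950016 = 1560075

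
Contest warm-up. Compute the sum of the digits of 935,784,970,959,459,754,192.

9+3+5+7+8+4+9+7+0+9+5+9+4+5+9+7+5+4+1+9+2 = 121

121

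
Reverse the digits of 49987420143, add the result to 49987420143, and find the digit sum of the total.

Reversal of 49987420143 is 34102478994; 49987420143 + 34102478994 = 84089899137.
Digit sum of 84089899137: 8+4+0+8+9+8+9+9+1+3+7 = 66.

66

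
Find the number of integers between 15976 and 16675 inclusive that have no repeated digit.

218

The integers in [15976, 16675] that have no repeated digit: 15976, 15978, 15980, 15982, 15983, 15984, …, 16597, 16598.
218 qualify.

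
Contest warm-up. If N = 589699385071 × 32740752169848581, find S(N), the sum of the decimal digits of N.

101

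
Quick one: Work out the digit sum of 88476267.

8+8+4+7+6+2+6+7 = 48

48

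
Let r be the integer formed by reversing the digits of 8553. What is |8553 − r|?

Reverse of 8553 is 3558.
|8553 − 3558| = 4995

4995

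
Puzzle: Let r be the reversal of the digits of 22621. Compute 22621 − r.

Reverse of 22621 is 12622.
22621 − 12622 = 9999

9999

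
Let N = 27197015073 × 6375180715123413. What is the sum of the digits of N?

99

27197015073 × 6375180715123413 = 173385886002310382416204149
Sum of its 27 digits: 99.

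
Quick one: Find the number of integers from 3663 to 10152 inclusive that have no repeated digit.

3213

The integers in [3663, 10152] that have no repeated digit: 3670, 3671, 3672, 3674, 3675, 3678, …, 9875, 9876.
3213 qualify.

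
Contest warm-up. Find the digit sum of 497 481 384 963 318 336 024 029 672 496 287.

158

4+9+7+4+8+1+3+8+4+9+6+3+3+1+8+3+3+6+0+2+4+0+2+9+6+7+2+4+9+6+2+8+7 = 158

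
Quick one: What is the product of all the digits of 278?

2×7×8 = 112

112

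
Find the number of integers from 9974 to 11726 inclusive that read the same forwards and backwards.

19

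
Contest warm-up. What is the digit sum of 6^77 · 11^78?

666

6^77 · 11^78 = 1400476165029839975274965062101960113524862420745081886606506558853970549154982712798384749039309634311694783892941587288184286375325168828416
Sum of its 142 digits: 666.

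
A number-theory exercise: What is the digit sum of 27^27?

189

27^27 = 443426488243037769948249630619149892803
Sum of its 39 digits: 189.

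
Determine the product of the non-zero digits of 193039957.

1×9×3×3×9×9×5×7 = 229635

229635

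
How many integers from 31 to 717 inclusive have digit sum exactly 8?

The integers in [31, 717] that have digit sum exactly 8: 35, 44, 53, 62, 71, 80, …, 701, 710.
41 qualify.

41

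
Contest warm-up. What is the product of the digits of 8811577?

8×8×1×1×5×7×7 = 15680

15680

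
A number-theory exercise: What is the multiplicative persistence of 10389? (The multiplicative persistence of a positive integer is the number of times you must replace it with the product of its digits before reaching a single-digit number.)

10389 → 0 (1 step)

1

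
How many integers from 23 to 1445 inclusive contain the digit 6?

349

The integers in [23, 1445] that contain the digit 6: 26, 36, 46, 56, 60, 61, …, 1426, 1436.
349 qualify.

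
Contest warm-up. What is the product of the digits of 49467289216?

4×9×4×6×7×2×8×9×2×1×6 = 10450944

10450944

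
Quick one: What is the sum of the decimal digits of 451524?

21

4+5+1+5+2+4 = 21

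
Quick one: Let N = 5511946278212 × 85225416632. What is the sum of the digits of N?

118

5511946278212 × 85225416632 = 469757918013819484021984
Sum of its 24 digits: 118.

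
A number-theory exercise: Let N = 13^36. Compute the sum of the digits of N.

13^36 = 12646218552730347184269489080961456410641
Sum of its 41 digits: 172.

172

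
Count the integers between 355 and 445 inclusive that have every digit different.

68

The integers in [355, 445] that have every digit different: 356, 357, 358, 359, 360, 361, …, 438, 439.
68 qualify.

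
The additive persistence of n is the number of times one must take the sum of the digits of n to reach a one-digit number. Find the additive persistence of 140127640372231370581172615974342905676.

2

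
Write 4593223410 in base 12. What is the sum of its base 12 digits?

50

4593223410 in base 12 is A82317496.
Digit sum: 10+8+2+3+1+7+4+9+6 = 50.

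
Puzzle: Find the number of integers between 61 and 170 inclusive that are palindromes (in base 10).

11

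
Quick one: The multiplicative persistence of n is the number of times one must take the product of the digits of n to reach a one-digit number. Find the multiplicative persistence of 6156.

2

6156 → 180 → 0 (2 steps)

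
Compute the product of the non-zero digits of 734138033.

18144

7×3×4×1×3×8×3×3 = 18144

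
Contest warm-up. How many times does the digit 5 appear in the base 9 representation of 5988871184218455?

5988871184218455 in base 9 is 32070744287610453.
The digit 5 appears 1 time.

1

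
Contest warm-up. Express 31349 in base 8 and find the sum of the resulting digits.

24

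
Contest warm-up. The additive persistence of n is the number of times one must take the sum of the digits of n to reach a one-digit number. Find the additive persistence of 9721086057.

9721086057 → 45 → 9 (2 steps)

2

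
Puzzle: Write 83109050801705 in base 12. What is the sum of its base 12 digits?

83109050801705 in base 12 is 93A3110B5A2B5.
Digit sum: 9+3+10+3+1+1+0+11+5+10+2+11+5 = 71.

71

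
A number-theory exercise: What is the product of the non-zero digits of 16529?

1×6×5×2×9 = 540

540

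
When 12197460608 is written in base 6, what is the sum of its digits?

33

12197460608 in base 6 is 5334201525012.
Digit sum: 5+3+3+4+2+0+1+5+2+5+0+1+2 = 33.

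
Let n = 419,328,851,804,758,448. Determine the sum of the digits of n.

4+1+9+3+2+8+8+5+1+8+0+4+7+5+8+4+4+8 = 89

89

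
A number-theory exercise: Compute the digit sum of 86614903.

8+6+6+1+4+9+0+3 = 37

37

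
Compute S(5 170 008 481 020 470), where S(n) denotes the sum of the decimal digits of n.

47

5+1+7+0+0+0+8+4+8+1+0+2+0+4+7+0 = 47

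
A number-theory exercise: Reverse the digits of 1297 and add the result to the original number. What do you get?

9218

Reverse of 1297 is 7921.
1297 + 7921 = 9218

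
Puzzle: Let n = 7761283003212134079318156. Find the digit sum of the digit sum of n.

9

First digit sum: 90.
9+0 = 9.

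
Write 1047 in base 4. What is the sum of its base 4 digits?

6

1047 in base 4 is 100113.
Digit sum: 1+0+0+1+1+3 = 6.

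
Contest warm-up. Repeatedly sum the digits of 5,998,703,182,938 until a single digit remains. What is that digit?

5+9+9+8+7+0+3+1+8+2+9+3+8 = 72
7+2 = 9

9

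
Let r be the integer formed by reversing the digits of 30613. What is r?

Reversing 30613 gives 31603.

31603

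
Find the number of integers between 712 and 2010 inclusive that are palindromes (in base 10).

The integers in [712, 2010] that are palindromes (in base 10): 717, 727, 737, 747, 757, 767, …, 1991, 2002.
40 qualify.

40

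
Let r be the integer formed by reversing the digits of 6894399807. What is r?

Reversing 6894399807 gives 7089934986.

7089934986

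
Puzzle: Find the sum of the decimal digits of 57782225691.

54

5+7+7+8+2+2+2+5+6+9+1 = 54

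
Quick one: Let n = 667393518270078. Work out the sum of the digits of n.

72

6+6+7+3+9+3+5+1+8+2+7+0+0+7+8 = 72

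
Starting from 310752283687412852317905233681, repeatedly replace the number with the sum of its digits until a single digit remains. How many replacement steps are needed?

310752283687412852317905233681 → 122 → 5 (2 steps)

2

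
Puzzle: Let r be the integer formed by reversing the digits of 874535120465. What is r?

Reversing 874535120465 gives 564021535478.

564021535478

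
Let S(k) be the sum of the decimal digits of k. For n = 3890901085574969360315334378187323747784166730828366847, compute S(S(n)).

13

First digit sum: 265.
2+6+5 = 13.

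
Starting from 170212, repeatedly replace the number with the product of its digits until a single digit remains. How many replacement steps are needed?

1

170212 → 0 (1 step)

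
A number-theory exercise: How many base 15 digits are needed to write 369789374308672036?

15

369789374308672036 in base 15 is CA01653A4359491, which has 15 digits.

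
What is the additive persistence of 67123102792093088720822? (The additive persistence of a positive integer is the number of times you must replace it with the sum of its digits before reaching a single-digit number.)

3

67123102792093088720822 → 89 → 17 → 8 (3 steps)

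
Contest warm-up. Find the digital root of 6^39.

9

The digital root of n equals n mod 9 (or 9 when 9 | n), so we need 6^39 mod 9.
6^39 ≡ 0 (mod 9), so the digital root is 9.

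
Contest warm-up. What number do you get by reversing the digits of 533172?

Reversing 533172 gives 271335.

271335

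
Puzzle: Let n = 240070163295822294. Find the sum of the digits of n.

2+4+0+0+7+0+1+6+3+2+9+5+8+2+2+2+9+4 = 66

66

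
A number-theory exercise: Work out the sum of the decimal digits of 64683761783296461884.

6+4+6+8+3+7+6+1+7+8+3+2+9+6+4+6+1+8+8+4 = 107

107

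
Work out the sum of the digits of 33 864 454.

3+3+8+6+4+4+5+4 = 37

37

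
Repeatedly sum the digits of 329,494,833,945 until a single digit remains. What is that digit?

9

3+2+9+4+9+4+8+3+3+9+4+5 = 63
6+3 = 9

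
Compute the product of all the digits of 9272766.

9×2×7×2×7×6×6 = 63504

63504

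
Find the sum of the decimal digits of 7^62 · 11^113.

713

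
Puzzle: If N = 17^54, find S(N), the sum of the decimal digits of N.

325

17^54 = 2781261054089634417978685260068829533776361098661640987380359813729
Sum of its 67 digits: 325.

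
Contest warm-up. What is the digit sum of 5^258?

5^258 = 2159042138773611156346587965700099892779000091109070346255925867542147950790606764492876875868072056640136823486537415899248774736707986673413250944264518693671561777591705322265625
Sum of its 181 digits: 847.

847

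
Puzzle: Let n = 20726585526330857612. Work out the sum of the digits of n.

83

2+0+7+2+6+5+8+5+5+2+6+3+3+0+8+5+7+6+1+2 = 83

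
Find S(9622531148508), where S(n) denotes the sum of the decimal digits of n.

54

9+6+2+2+5+3+1+1+4+8+5+0+8 = 54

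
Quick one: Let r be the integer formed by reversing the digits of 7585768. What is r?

8675857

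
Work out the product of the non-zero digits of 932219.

9×3×2×2×1×9 = 972

972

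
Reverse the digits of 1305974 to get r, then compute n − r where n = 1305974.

-3489057

Reverse of 1305974 is 4795031.
1305974 − 4795031 = -3489057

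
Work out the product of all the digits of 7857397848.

94832640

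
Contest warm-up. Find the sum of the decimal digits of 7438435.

7+4+3+8+4+3+5 = 34

34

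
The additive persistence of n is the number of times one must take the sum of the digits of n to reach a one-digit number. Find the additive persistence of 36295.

2

36295 → 25 → 7 (2 steps)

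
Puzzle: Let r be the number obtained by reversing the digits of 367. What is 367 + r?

Reverse of 367 is 763.
367 + 763 = 1130

1130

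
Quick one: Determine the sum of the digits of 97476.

9+7+4+7+6 = 33

33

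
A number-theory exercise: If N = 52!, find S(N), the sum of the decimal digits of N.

52! = 80658175170943878571660636856403766975289505440883277824000000000000
Sum of its 68 digits: 279.

279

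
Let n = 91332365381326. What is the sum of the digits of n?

9+1+3+3+2+3+6+5+3+8+1+3+2+6 = 55

55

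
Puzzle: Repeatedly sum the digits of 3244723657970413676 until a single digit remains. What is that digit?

5

3+2+4+4+7+2+3+6+5+7+9+7+0+4+1+3+6+7+6 = 86
8+6 = 14
1+4 = 5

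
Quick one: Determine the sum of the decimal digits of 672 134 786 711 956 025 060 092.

6+7+2+1+3+4+7+8+6+7+1+1+9+5+6+0+2+5+0+6+0+0+9+2 = 97

97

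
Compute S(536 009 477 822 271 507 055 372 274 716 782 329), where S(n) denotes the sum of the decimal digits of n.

5+3+6+0+0+9+4+7+7+8+2+2+2+7+1+5+0+7+0+5+5+3+7+2+2+7+4+7+1+6+7+8+2+3+2+9 = 155

155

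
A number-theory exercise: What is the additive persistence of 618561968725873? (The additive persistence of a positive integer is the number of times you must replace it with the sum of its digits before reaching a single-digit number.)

618561968725873 → 82 → 10 → 1 (3 steps)

3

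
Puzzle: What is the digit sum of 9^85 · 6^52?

531

9^85 · 6^52 = 37538621668886350116266860723804087296473542030642777683449900887607343705252517515296901705330013623139786919419066712064
Sum of its 122 digits: 531.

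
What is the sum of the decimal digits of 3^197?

423

3^197 = 9837555143550917382917826742065912104786424172347944295354628212558981144492673444236470334963
Sum of its 94 digits: 423.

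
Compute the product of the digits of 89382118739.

5225472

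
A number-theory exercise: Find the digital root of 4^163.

4

The digital root of n equals n mod 9 (or 9 when 9 | n), so we need 4^163 mod 9.
4^163 ≡ 4 (mod 9), so the digital root is 4.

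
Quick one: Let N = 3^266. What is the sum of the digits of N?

3^266 = 8208310104418019325036929470142710287591508921392837069266273277769200052715078275880213466781018332653457038503871962768079529
Sum of its 127 digits: 540.

540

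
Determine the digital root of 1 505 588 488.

1+5+0+5+5+8+8+4+8+8 = 52
5+2 = 7

7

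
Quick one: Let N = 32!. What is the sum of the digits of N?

32! = 263130836933693530167218012160000000
Sum of its 36 digits: 108.

108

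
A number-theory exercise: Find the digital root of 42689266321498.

4+2+6+8+9+2+6+6+3+2+1+4+9+8 = 70
7+0 = 7
(Equivalently, 42689266321498 mod 9 = 7.)

7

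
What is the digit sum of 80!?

80! = 71569457046263802294811533723186532165584657342365752577109445058227039255480148842668944867280814080000000000000000000
Sum of its 119 digits: 450.

450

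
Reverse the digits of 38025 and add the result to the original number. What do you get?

90108

Reverse of 38025 is 52083.
38025 + 52083 = 90108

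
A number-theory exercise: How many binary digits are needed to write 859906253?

30

859906253 in base 2 is 110011010000010010000011001101, which has 30 digits.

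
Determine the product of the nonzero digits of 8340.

8×3×4 = 96

96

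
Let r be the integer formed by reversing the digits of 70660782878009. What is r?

90087828706607

Reversing 70660782878009 gives 90087828706607.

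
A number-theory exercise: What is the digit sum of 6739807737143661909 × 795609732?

144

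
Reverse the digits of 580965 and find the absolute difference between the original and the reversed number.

Reverse of 580965 is 569085.
|580965 − 569085| = 11880

11880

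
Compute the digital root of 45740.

2

4+5+7+4+0 = 20
2+0 = 2
(Equivalently, 45740 mod 9 = 2.)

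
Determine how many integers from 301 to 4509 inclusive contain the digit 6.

The integers in [301, 4509] that contain the digit 6: 306, 316, 326, 336, 346, 356, …, 4496, 4506.
1123 qualify.

1123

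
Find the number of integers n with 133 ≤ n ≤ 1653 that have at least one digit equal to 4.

458

The integers in [133, 1653] that have at least one digit equal to 4: 134, 140, 141, 142, 143, 144, …, 1648, 1649.
458 qualify.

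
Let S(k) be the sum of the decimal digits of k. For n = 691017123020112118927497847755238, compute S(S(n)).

First digit sum: 133.
1+3+3 = 7.

7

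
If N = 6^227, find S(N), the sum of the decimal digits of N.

6^227 = 436851505850945340851559725674695030888227197845314491054833868722538406671303015189933321587470593677458325131567082383046146645583972270391356401506689669733336990743879745536
Sum of its 177 digits: 819.

819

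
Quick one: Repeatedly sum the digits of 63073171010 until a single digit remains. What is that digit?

2

6+3+0+7+3+1+7+1+0+1+0 = 29
2+9 = 11
1+1 = 2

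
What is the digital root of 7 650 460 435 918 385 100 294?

7+6+5+0+4+6+0+4+3+5+9+1+8+3+8+5+1+0+0+2+9+4 = 90
9+0 = 9

9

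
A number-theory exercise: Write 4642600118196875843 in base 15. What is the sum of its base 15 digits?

127

4642600118196875843 in base 15 is A9071DD3C718BAE8.
Digit sum: 10+9+0+7+1+13+13+3+12+7+1+8+11+10+14+8 = 127.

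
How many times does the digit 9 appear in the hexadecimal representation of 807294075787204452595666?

807294075787204452595666 in base 16 is AAF37FE1DD229F22B7D2.
The digit 9 appears 1 time.

1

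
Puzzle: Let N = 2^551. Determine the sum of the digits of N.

2^551 = 7371020360979572953596786290992712677572111758625860211672277930167234692172165726730716260112614780354430419981960634569864423105321860610471551272329484460252725248
Sum of its 166 digits: 707.

707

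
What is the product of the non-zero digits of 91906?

486

9×1×9×6 = 486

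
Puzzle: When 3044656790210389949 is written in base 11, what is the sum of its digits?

3044656790210389949 in base 11 is 602959534542A83A31.
Digit sum: 6+0+2+9+5+9+5+3+4+5+4+2+10+8+3+10+3+1 = 89.

89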